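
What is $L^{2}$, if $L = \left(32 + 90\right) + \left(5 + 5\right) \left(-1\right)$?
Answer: $12544$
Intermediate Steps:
$L = 112$ ($L = 122 + 10 \left(-1\right) = 122 - 10 = 112$)
$L^{2} = 112^{2} = 12544$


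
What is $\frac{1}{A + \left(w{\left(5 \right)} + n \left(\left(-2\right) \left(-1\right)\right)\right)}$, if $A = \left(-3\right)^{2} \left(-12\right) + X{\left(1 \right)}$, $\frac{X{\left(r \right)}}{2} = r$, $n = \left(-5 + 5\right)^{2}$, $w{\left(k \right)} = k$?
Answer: $- \frac{1}{101} \approx -0.009901$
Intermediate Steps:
$n = 0$ ($n = 0^{2} = 0$)
$X{\left(r \right)} = 2 r$
$A = -106$ ($A = \left(-3\right)^{2} \left(-12\right) + 2 \cdot 1 = 9 \left(-12\right) + 2 = -108 + 2 = -106$)
$\frac{1}{A + \left(w{\left(5 \right)} + n \left(\left(-2\right) \left(-1\right)\right)\right)} = \frac{1}{-106 + \left(5 + 0 \left(\left(-2\right) \left(-1\right)\right)\right)} = \frac{1}{-106 + \left(5 + 0 \cdot 2\right)} = \frac{1}{-106 + \left(5 + 0\right)} = \frac{1}{-106 + 5} = \frac{1}{-101} = - \frac{1}{101}$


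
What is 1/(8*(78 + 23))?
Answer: 1/808 ≈ 0.0012376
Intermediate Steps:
1/(8*(78 + 23)) = 1/(8*101) = 1/808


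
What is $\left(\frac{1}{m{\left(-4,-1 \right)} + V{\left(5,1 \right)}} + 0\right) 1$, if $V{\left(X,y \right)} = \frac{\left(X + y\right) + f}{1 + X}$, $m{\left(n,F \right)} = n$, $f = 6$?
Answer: $- \frac{1}{2} \approx -0.5$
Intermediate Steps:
$V{\left(X,y \right)} = \frac{6 + X + y}{1 + X}$ ($V{\left(X,y \right)} = \frac{\left(X + y\right) + 6}{1 + X} = \frac{6 + X + y}{1 + X}$)
$\left(\frac{1}{m{\left(-4,-1 \right)} + V{\left(5,1 \right)}} + 0\right) 1 = \left(\frac{1}{-4 + \frac{6 + 5 + 1}{1 + 5}} + 0\right) 1 = \left(\frac{1}{-4 + \frac{1}{6} \cdot 12} + 0\right) 1 = \left(\frac{1}{-4 + 2} + 0\right) 1 = \left(\frac{1}{-2} + 0\right) 1 = \left(- \frac{1}{2} + 0\right) 1 = \left(- \frac{1}{2}\right) 1 = - \frac{1}{2}$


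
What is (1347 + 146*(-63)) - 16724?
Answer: -24575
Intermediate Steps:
(1347 + 146*(-63)) - 16724 = (1347 - 9198) - 16724 = -7851 - 16724 = -24575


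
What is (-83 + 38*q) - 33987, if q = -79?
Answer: -37072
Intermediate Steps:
(-83 + 38*q) - 33987 = (-83 + 38*(-79)) - 33987 = (-83 - 3002) - 33987 = -3085 - 33987 = -37072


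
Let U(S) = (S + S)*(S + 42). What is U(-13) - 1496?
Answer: -2250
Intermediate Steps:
U(S) = 2*S*(42 + S) (U(S) = (2*S)*(42 + S) = 2*S*(42 + S))
U(-13) - 1496 = 2*(-13)*(42 - 13) - 1496 = 2*(-13)*29 - 1496 = -754 - 1496 = -2250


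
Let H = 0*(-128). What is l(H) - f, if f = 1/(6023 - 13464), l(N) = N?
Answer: 1/7441 ≈ 0.00013439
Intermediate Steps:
H = 0
f = -1/7441 (f = 1/(-7441) = -1/7441 ≈ -0.00013439)
l(H) - f = 0 - 1*(-1/7441) = 0 + 1/7441 = 1/7441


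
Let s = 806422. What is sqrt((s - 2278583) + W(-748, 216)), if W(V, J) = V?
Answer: I*sqrt(1472909) ≈ 1213.6*I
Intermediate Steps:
sqrt((s - 2278583) + W(-748, 216)) = sqrt((806422 - 2278583) - 748) = sqrt(-1472161 - 748) = sqrt(-1472909) = I*sqrt(1472909)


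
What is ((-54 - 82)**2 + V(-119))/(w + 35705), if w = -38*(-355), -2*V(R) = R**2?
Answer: 22831/98390 ≈ 0.23205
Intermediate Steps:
V(R) = -R**2/2
w = 13490
((-54 - 82)**2 + V(-119))/(w + 35705) = ((-54 - 82)**2 - 1/2*(-119)**2)/(13490 + 35705) = ((-136)**2 - 1/2*14161)/49195 = (18496 - 14161/2)*(1/49195) = (22831/2)*(1/49195) = 22831/98390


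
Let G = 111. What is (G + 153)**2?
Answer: 69696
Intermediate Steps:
(G + 153)**2 = (111 + 153)**2 = 264**2 = 69696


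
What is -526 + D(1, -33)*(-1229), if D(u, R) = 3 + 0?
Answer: -4213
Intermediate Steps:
D(u, R) = 3
-526 + D(1, -33)*(-1229) = -526 + 3*(-1229) = -526 - 3687 = -4213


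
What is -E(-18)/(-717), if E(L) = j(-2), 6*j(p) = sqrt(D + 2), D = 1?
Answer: sqrt(3)/4302 ≈ 0.00040262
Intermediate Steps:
j(p) = sqrt(3)/6 (j(p) = sqrt(1 + 2)/6 = sqrt(3)/6)
E(L) = sqrt(3)/6
-E(-18)/(-717) = -sqrt(3)/6/(-717) = -sqrt(3)/6*(-1)/717 = -(-1)*sqrt(3)/4302 = sqrt(3)/4302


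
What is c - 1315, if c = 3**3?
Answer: -1288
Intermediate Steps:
c = 27
c - 1315 = 27 - 1315 = -1288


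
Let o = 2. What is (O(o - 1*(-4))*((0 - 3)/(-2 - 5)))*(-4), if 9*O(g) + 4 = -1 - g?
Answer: 44/21 ≈ 2.0952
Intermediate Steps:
O(g) = -5/9 - g/9 (O(g) = -4/9 + (-1 - g)/9 = -4/9 + (-⅑ - g/9) = -5/9 - g/9)
(O(o - 1*(-4))*((0 - 3)/(-2 - 5)))*(-4) = ((-5/9 - (2 - 1*(-4))/9)*((0 - 3)/(-2 - 5)))*(-4) = ((-5/9 - (2 + 4)/9)*(-3/(-7)))*(-4) = ((-5/9 - ⅑*6)*(-3*(-⅐)))*(-4) = ((-5/9 - ⅔)*(3/7))*(-4) = -11/9*3/7*(-4) = -11/21*(-4) = 44/21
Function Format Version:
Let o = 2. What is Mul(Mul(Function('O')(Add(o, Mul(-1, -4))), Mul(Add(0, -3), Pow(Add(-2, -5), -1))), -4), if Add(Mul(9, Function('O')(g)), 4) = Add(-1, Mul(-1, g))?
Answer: Rational(44, 21) ≈ 2.0952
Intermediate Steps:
Function('O')(g) = Add(Rational(-5, 9), Mul(Rational(-1, 9), g)) (Function('O')(g) = Add(Rational(-4, 9), Mul(Rational(1, 9), Add(-1, Mul(-1, g)))) = Add(Rational(-4, 9), Add(Rational(-1, 9), Mul(Rational(-1, 9), g))) = Add(Rational(-5, 9), Mul(Rational(-1, 9), g)))
Mul(Mul(Function('O')(Add(o, Mul(-1, -4))), Mul(Add(0, -3), Pow(Add(-2, -5), -1))), -4) = Mul(Mul(Add(Rational(-5, 9), Mul(Rational(-1, 9), Add(2, Mul(-1, -4)))), Mul(Add(0, -3), Pow(Add(-2, -5), -1))), -4) = Mul(Mul(Add(Rational(-5, 9), Mul(Rational(-1, 9), Add(2, 4))), Mul(-3, Pow(-7, -1))), -4) = Mul(Mul(Add(Rational(-5, 9), Mul(Rational(-1, 9), 6)), Mul(-3, Rational(-1, 7))), -4) = Mul(Mul(Add(Rational(-5, 9), Rational(-2, 3)), Rational(3, 7)), -4) = Mul(Mul(Rational(-11, 9), Rational(3, 7)), -4) = Mul(Rational(-11, 21), -4) = Rational(44, 21)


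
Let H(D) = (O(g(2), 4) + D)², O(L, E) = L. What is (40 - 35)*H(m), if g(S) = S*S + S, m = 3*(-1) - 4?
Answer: 5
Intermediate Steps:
m = -7 (m = -3 - 4 = -7)
g(S) = S + S² (g(S) = S² + S = S + S²)
H(D) = (6 + D)² (H(D) = (2*(1 + 2) + D)² = (2*3 + D)² = (6 + D)²)
(40 - 35)*H(m) = (40 - 35)*(6 - 7)² = 5*(-1)² = 5*1 = 5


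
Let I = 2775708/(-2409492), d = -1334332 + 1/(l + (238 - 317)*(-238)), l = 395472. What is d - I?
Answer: -110992963400574231/83182490734 ≈ -1.3343e+6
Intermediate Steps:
d = -552779054967/414274 (d = -1334332 + 1/(395472 + (238 - 317)*(-238)) = -1334332 + 1/(395472 - 79*(-238)) = -1334332 + 1/(395472 + 18802) = -1334332 + 1/414274 = -552779054967/414274 ≈ -1.3343e+6)
I = -231309/200791 (I = 2775708*(-1/2409492) = -231309/200791 ≈ -1.1520)
d - I = -552779054967/414274 - 1*(-231309/200791) = -552779054967/414274 + 231309/200791 = -110992963400574231/83182490734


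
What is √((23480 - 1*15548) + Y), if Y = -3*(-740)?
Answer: 6*√282 ≈ 100.76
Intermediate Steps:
Y = 2220
√((23480 - 1*15548) + Y) = √((23480 - 1*15548) + 2220) = √((23480 - 15548) + 2220) = √(7932 + 2220) = √10152 = 6*√282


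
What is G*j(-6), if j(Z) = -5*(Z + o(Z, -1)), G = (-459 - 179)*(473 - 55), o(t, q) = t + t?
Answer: -24001560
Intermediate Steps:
o(t, q) = 2*t
G = -266684 (G = -638*418 = -266684)
j(Z) = -15*Z (j(Z) = -5*(Z + 2*Z) = -15*Z)
G*j(-6) = -(-4000260)*(-6) = -266684*90 = -24001560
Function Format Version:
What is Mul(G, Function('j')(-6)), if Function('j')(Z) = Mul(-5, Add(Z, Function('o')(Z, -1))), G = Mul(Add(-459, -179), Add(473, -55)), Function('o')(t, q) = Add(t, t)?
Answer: -24001560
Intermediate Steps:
Function('o')(t, q) = Mul(2, t)
G = -266684 (G = Mul(-638, 418) = -266684)
Function('j')(Z) = Mul(-15, Z) (Function('j')(Z) = Mul(-5, Add(Z, Mul(2, Z))) = Mul(-5, Mul(3, Z)) = Mul(-15, Z))
Mul(G, Function('j')(-6)) = Mul(-266684, Mul(-15, -6)) = Mul(-266684, 90) = -24001560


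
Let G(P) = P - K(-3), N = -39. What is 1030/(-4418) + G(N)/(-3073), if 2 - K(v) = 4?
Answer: -1500862/6788257 ≈ -0.22110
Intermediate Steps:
K(v) = -2 (K(v) = 2 - 1*4 = 2 - 4 = -2)
G(P) = 2 + P (G(P) = P - 1*(-2) = P + 2 = 2 + P)
1030/(-4418) + G(N)/(-3073) = 1030/(-4418) + (2 - 39)/(-3073) = 1030*(-1/4418) - 37*(-1/3073) = -515/2209 + 37/3073 = -1500862/6788257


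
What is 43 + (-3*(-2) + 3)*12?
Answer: 151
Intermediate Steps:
43 + (-3*(-2) + 3)*12 = 43 + (6 + 3)*12 = 43 + 9*12 = 43 + 108 = 151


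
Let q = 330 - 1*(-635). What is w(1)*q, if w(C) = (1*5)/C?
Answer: 4825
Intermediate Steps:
q = 965 (q = 330 + 635 = 965)
w(C) = 5/C
w(1)*q = (5/1)*965 = (5*1)*965 = 5*965 = 4825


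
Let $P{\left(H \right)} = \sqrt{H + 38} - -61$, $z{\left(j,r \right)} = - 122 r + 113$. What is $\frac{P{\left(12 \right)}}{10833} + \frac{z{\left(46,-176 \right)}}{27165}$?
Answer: $\frac{15699158}{19618563} + \frac{5 \sqrt{2}}{10833} \approx 0.80087$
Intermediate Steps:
$z{\left(j,r \right)} = 113 - 122 r$
$P{\left(H \right)} = 61 + \sqrt{38 + H}$ ($P{\left(H \right)} = \sqrt{38 + H} + 61 = 61 + \sqrt{38 + H}$)
$\frac{P{\left(12 \right)}}{10833} + \frac{z{\left(46,-176 \right)}}{27165} = \frac{61 + \sqrt{38 + 12}}{10833} + \frac{113 - -21472}{27165} = \left(61 + \sqrt{50}\right) \frac{1}{10833} + \left(113 + 21472\right) \frac{1}{27165} = \left(61 + 5 \sqrt{2}\right) \frac{1}{10833} + 21585 \cdot \frac{1}{27165} = \left(\frac{61}{10833} + \frac{5 \sqrt{2}}{10833}\right) + \frac{1439}{1811} = \frac{15699158}{19618563} + \frac{5 \sqrt{2}}{10833}$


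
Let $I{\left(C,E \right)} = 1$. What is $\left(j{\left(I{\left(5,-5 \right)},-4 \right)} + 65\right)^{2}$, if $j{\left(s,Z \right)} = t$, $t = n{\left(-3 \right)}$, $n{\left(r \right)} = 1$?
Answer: $4356$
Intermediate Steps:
$t = 1$
$j{\left(s,Z \right)} = 1$
$\left(j{\left(I{\left(5,-5 \right)},-4 \right)} + 65\right)^{2} = \left(1 + 65\right)^{2} = 66^{2} = 4356$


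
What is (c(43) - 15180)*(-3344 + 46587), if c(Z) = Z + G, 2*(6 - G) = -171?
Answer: -1301225113/2 ≈ -6.5061e+8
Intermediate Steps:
G = 183/2 (G = 6 - ½*(-171) = 6 + 171/2 = 183/2 ≈ 91.500)
c(Z) = 183/2 + Z (c(Z) = Z + 183/2 = 183/2 + Z)
(c(43) - 15180)*(-3344 + 46587) = ((183/2 + 43) - 15180)*(-3344 + 46587) = (269/2 - 15180)*43243 = -30091/2*43243 = -1301225113/2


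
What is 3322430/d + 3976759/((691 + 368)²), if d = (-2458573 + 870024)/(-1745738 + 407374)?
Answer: 4986806951602326811/1781527521069 ≈ 2.7992e+6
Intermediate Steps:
d = 1588549/1338364 (d = -1588549/(-1338364) = -1588549*(-1/1338364) = 1588549/1338364 ≈ 1.1869)
3322430/d + 3976759/((691 + 368)²) = 3322430/(1588549/1338364) + 3976759/((691 + 368)²) = 3322430*(1338364/1588549) + 3976759/(1059²) = 4446620704520/1588549 + 3976759/1121481 = 4986806951602326811/1781527521069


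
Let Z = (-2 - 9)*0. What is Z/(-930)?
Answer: 0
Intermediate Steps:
Z = 0 (Z = -11*0 = 0)
Z/(-930) = 0/(-930) = 0*(-1/930) = 0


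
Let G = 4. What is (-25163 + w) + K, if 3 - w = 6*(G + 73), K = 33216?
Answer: 7594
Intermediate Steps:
w = -459 (w = 3 - 6*(4 + 73) = 3 - 6*77 = 3 - 1*462 = 3 - 462 = -459)
(-25163 + w) + K = (-25163 - 459) + 33216 = -25622 + 33216 = 7594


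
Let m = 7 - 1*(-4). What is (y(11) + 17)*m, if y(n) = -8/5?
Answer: 847/5 ≈ 169.40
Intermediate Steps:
y(n) = -8/5 (y(n) = -8*1/5 = -8/5)
m = 11 (m = 7 + 4 = 11)
(y(11) + 17)*m = (-8/5 + 17)*11 = (77/5)*11 = 847/5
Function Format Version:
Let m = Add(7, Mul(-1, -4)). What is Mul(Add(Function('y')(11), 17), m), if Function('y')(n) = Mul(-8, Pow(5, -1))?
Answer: Rational(847, 5) ≈ 169.40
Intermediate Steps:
Function('y')(n) = Rational(-8, 5) (Function('y')(n) = Mul(-8, Rational(1, 5)) = Rational(-8, 5))
m = 11 (m = Add(7, 4) = 11)
Mul(Add(Function('y')(11), 17), m) = Mul(Add(Rational(-8, 5), 17), 11) = Mul(Rational(77, 5), 11) = Rational(847, 5)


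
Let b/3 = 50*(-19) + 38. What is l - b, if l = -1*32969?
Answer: -30233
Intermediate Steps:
l = -32969
b = -2736 (b = 3*(50*(-19) + 38) = 3*(-950 + 38) = 3*(-912) = -2736)
l - b = -32969 - 1*(-2736) = -32969 + 2736 = -30233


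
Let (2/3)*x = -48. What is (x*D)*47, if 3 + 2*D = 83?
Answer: -135360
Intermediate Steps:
x = -72 (x = (3/2)*(-48) = -72)
D = 40 (D = -3/2 + (½)*83 = -3/2 + 83/2 = 40)
(x*D)*47 = -72*40*47 = -2880*47 = -135360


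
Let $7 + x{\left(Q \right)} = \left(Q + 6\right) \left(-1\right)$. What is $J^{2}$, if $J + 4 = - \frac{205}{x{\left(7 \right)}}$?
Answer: $\frac{625}{16} \approx 39.063$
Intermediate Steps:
$x{\left(Q \right)} = -13 - Q$ ($x{\left(Q \right)} = -7 + \left(Q + 6\right) \left(-1\right) = -7 + \left(6 + Q\right) \left(-1\right) = -7 - \left(6 + Q\right) = -13 - Q$)
$J = \frac{25}{4}$ ($J = -4 - \frac{205}{-13 - 7} = -4 - \frac{205}{-20} = -4 - - \frac{41}{4} = -4 + \frac{41}{4} = \frac{25}{4} \approx 6.25$)
$J^{2} = \left(\frac{25}{4}\right)^{2} = \frac{625}{16}$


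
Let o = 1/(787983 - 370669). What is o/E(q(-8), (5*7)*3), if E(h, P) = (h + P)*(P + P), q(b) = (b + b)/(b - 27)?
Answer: 1/9241835844 ≈ 1.0820e-10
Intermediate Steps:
q(b) = 2*b/(-27 + b) (q(b) = (2*b)/(-27 + b) = 2*b/(-27 + b))
E(h, P) = 2*P*(P + h) (E(h, P) = (P + h)*(2*P) = 2*P*(P + h))
o = 1/417314 ≈ 2.3963e-6
o/E(q(-8), (5*7)*3) = 1/(417314*((2*((5*7)*3)*((5*7)*3 + 2*(-8)/(-27 - 8))))) = 1/(417314*((2*(35*3)*(35*3 + 2*(-8)/(-35))))) = 1/(417314*((2*105*(105 + 2*(-8)*(-1/35))))) = 1/(417314*((2*105*(105 + 16/35)))) = 1/(417314*((2*105*(3691/35)))) = (1/417314)/22146 = (1/417314)*(1/22146) = 1/9241835844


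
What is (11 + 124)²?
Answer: 18225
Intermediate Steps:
(11 + 124)² = 135² = 18225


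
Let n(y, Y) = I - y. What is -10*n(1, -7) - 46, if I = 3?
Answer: -66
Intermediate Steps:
n(y, Y) = 3 - y
-10*n(1, -7) - 46 = -10*(3 - 1*1) - 46 = -10*(3 - 1) - 46 = -10*2 - 46 = -20 - 46 = -66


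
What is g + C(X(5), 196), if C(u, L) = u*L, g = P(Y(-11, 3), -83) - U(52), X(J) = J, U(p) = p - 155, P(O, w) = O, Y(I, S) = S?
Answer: 1086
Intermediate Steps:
U(p) = -155 + p
g = 106 (g = 3 - (-155 + 52) = 3 - 1*(-103) = 3 + 103 = 106)
C(u, L) = L*u
g + C(X(5), 196) = 106 + 196*5 = 106 + 980 = 1086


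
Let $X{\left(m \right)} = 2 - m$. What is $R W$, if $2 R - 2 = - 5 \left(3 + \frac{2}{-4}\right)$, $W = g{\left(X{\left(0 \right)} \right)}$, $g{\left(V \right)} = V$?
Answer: $- \frac{21}{2} \approx -10.5$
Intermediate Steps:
$W = 2$ ($W = 2 - 0 = 2 + 0 = 2$)
$R = - \frac{21}{4}$ ($R = 1 + \frac{\left(-5\right) \left(3 + \frac{2}{-4}\right)}{2} = 1 + \frac{\left(-5\right) \left(3 + 2 \left(- \frac{1}{4}\right)\right)}{2} = 1 + \frac{\left(-5\right) \left(3 - \frac{1}{2}\right)}{2} = 1 + \frac{\left(-5\right) \frac{5}{2}}{2} = 1 + \frac{1}{2} \left(- \frac{25}{2}\right) = 1 - \frac{25}{4} = - \frac{21}{4} \approx -5.25$)
$R W = \left(- \frac{21}{4}\right) 2 = - \frac{21}{2}$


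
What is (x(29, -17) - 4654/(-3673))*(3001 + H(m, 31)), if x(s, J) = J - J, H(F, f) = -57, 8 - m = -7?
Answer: 13701376/3673 ≈ 3730.3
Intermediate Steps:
m = 15 (m = 8 - 1*(-7) = 8 + 7 = 15)
x(s, J) = 0
(x(29, -17) - 4654/(-3673))*(3001 + H(m, 31)) = (0 - 4654/(-3673))*(3001 - 57) = (0 - 4654*(-1/3673))*2944 = (0 + 4654/3673)*2944 = (4654/3673)*2944 = 13701376/3673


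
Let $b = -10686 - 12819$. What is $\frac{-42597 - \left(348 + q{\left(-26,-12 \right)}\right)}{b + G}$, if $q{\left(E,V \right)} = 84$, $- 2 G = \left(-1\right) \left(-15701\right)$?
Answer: $\frac{86058}{62711} \approx 1.3723$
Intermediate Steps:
$G = - \frac{15701}{2}$ ($G = - \frac{\left(-1\right) \left(-15701\right)}{2} = \left(- \frac{1}{2}\right) 15701 = - \frac{15701}{2} \approx -7850.5$)
$b = -23505$ ($b = -10686 - 12819 = -23505$)
$\frac{-42597 - \left(348 + q{\left(-26,-12 \right)}\right)}{b + G} = \frac{-42597 + \left(\left(11911 - 12259\right) - 84\right)}{-23505 - \frac{15701}{2}} = \frac{-42597 - 432}{- \frac{62711}{2}} = \left(-42597 - 432\right) \left(- \frac{2}{62711}\right) = \left(-43029\right) \left(- \frac{2}{62711}\right) = \frac{86058}{62711}$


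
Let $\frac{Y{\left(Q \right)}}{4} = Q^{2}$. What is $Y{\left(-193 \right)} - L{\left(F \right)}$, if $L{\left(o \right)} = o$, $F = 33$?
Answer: $148963$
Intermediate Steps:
$Y{\left(Q \right)} = 4 Q^{2}$
$Y{\left(-193 \right)} - L{\left(F \right)} = 4 \left(-193\right)^{2} - 33 = 4 \cdot 37249 - 33 = 148996 - 33 = 148963$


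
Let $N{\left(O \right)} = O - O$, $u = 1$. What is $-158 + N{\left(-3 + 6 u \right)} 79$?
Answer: $-158$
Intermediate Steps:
$N{\left(O \right)} = 0$
$-158 + N{\left(-3 + 6 u \right)} 79 = -158 + 0 \cdot 79 = -158 + 0 = -158$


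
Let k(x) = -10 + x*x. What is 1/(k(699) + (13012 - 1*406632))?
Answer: 1/94971 ≈ 1.0530e-5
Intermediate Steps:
k(x) = -10 + x**2
1/(k(699) + (13012 - 1*406632)) = 1/((-10 + 699**2) + (13012 - 1*406632)) = 1/((-10 + 488601) + (13012 - 406632)) = 1/(488591 - 393620) = 1/94971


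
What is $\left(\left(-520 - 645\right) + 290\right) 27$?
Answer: $-23625$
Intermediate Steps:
$\left(\left(-520 - 645\right) + 290\right) 27 = \left(-1165 + 290\right) 27 = \left(-875\right) 27 = -23625$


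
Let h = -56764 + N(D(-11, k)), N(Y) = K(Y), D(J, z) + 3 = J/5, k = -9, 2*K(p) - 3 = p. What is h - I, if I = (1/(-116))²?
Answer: -3819155933/67280 ≈ -56765.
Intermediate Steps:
K(p) = 3/2 + p/2
D(J, z) = -3 + J/5
N(Y) = 3/2 + Y/2
I = 1/13456 (I = (-1/116)² = 1/13456 ≈ 7.4316e-5)
h = -567651/10 (h = -56764 + (3/2 + (-3 + (⅕)*(-11))/2) = -56764 + (3/2 + (-3 - 11/5)/2) = -56764 + (3/2 + (½)*(-26/5)) = -56764 + (3/2 - 13/5) = -56764 - 11/10 = -567651/10 ≈ -56765.)
h - I = -567651/10 - 1*1/13456 = -567651/10 - 1/13456 = -3819155933/67280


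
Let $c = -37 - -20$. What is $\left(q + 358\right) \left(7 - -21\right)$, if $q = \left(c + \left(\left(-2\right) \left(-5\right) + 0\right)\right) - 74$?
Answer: $7756$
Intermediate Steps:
$c = -17$ ($c = -37 + 20 = -17$)
$q = -81$ ($q = \left(-17 + \left(\left(-2\right) \left(-5\right) + 0\right)\right) - 74 = \left(-17 + \left(10 + 0\right)\right) - 74 = \left(-17 + 10\right) - 74 = -7 - 74 = -81$)
$\left(q + 358\right) \left(7 - -21\right) = \left(-81 + 358\right) \left(7 - -21\right) = 277 \left(7 + 21\right) = 277 \cdot 28 = 7756$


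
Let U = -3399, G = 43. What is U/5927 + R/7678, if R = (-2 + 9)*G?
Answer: -24313495/45507506 ≈ -0.53427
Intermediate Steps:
R = 301 (R = (-2 + 9)*43 = 7*43 = 301)
U/5927 + R/7678 = -3399/5927 + 301/7678 = -24313495/45507506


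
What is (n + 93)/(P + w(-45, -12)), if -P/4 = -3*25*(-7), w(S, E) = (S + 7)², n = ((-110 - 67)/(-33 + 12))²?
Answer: -4019/16072 ≈ -0.25006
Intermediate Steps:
n = 3481/49 (n = (-177/(-21))² = (-177*(-1/21))² = (59/7)² = 3481/49 ≈ 71.041)
w(S, E) = (7 + S)²
P = -2100 (P = -4*(-3*25)*(-7) = -(-300)*(-7) = -4*525 = -2100)
(n + 93)/(P + w(-45, -12)) = (3481/49 + 93)/(-2100 + (7 - 45)²) = 8038/(49*(-2100 + (-38)²)) = 8038/(49*(-2100 + 1444)) = (8038/49)/(-656) = (8038/49)*(-1/656) = -4019/16072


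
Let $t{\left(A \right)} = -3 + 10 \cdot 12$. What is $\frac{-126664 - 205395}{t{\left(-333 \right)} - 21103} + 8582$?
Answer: $\frac{25776273}{2998} \approx 8597.8$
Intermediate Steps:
$t{\left(A \right)} = 117$ ($t{\left(A \right)} = -3 + 120 = 117$)
$\frac{-126664 - 205395}{t{\left(-333 \right)} - 21103} + 8582 = \frac{-126664 - 205395}{117 - 21103} + 8582 = - \frac{332059}{-20986} + 8582 = \left(-332059\right) \left(- \frac{1}{20986}\right) + 8582 = \frac{47437}{2998} + 8582 = \frac{25776273}{2998}$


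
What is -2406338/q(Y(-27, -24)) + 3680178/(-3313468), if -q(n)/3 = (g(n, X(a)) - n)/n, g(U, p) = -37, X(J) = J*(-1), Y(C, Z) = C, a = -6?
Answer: 17939969709969/8283670 ≈ 2.1657e+6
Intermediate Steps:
X(J) = -J
q(n) = -3*(-37 - n)/n
-2406338/q(Y(-27, -24)) + 3680178/(-3313468) = -2406338/(3 + 111/(-27)) + 3680178/(-3313468) = -2406338/(3 + 111*(-1/27)) + 3680178*(-1/3313468) = -2406338/(3 - 37/9) - 1840089/1656734 = -2406338/(-10/9) - 1840089/1656734 = -2406338*(-9/10) - 1840089/1656734 = 10828521/5 - 1840089/1656734 = 17939969709969/8283670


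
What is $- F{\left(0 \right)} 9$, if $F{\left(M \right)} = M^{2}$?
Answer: $0$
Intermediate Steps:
$- F{\left(0 \right)} 9 = - 0^{2} \cdot 9 = \left(-1\right) 0 \cdot 9 = 0 \cdot 9 = 0$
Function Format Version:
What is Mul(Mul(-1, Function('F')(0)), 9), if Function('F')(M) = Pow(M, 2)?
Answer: 0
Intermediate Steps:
Mul(Mul(-1, Function('F')(0)), 9) = Mul(Mul(-1, Pow(0, 2)), 9) = Mul(Mul(-1, 0), 9) = Mul(0, 9) = 0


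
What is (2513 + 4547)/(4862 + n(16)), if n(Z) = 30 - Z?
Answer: 1765/1219 ≈ 1.4479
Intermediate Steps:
(2513 + 4547)/(4862 + n(16)) = (2513 + 4547)/(4862 + (30 - 1*16)) = 7060/(4862 + (30 - 16)) = 7060/(4862 + 14) = 7060/4876 = 7060*(1/4876) = 1765/1219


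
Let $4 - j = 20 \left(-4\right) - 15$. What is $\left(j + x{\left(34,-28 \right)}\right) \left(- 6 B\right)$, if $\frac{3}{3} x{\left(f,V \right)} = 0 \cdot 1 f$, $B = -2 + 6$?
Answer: $-2376$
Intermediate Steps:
$B = 4$
$x{\left(f,V \right)} = 0$ ($x{\left(f,V \right)} = 0 \cdot 1 f = 0 f = 0$)
$j = 99$ ($j = 4 - \left(20 \left(-4\right) - 15\right) = 4 - \left(-80 - 15\right) = 4 - -95 = 4 + 95 = 99$)
$\left(j + x{\left(34,-28 \right)}\right) \left(- 6 B\right) = \left(99 + 0\right) \left(\left(-6\right) 4\right) = 99 \left(-24\right) = -2376$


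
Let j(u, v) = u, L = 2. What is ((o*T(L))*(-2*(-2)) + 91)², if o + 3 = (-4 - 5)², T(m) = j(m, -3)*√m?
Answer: 787033 + 113568*√2 ≈ 9.4764e+5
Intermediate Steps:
T(m) = m^(3/2) (T(m) = m*√m = m^(3/2))
o = 78 (o = -3 + (-4 - 5)² = -3 + (-9)² = -3 + 81 = 78)
((o*T(L))*(-2*(-2)) + 91)² = ((78*2^(3/2))*(-2*(-2)) + 91)² = ((78*(2*√2))*4 + 91)² = ((156*√2)*4 + 91)² = (624*√2 + 91)² = (91 + 624*√2)²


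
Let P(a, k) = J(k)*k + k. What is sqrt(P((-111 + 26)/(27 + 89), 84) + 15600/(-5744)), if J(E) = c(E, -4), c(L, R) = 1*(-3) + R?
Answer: I*sqrt(65306049)/359 ≈ 22.51*I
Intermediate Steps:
c(L, R) = -3 + R
J(E) = -7 (J(E) = -3 - 4 = -7)
P(a, k) = -6*k (P(a, k) = -7*k + k = -6*k)
sqrt(P((-111 + 26)/(27 + 89), 84) + 15600/(-5744)) = sqrt(-6*84 + 15600/(-5744)) = sqrt(-504 + 15600*(-1/5744)) = sqrt(-504 - 975/359) = sqrt(-181911/359) = I*sqrt(65306049)/359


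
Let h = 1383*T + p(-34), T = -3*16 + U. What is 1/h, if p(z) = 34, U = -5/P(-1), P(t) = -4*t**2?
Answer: -4/258485 ≈ -1.5475e-5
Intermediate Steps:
U = 5/4 (U = -5/((-4*(-1)**2)) = -5/((-4*1)) = -5/(-4) = -5*(-1/4) = 5/4 ≈ 1.2500)
T = -187/4 (T = -3*16 + 5/4 = -48 + 5/4 = -187/4 ≈ -46.750)
h = -258485/4 (h = 1383*(-187/4) + 34 = -258621/4 + 34 = -258485/4 ≈ -64621.)
1/h = 1/(-258485/4) = -4/258485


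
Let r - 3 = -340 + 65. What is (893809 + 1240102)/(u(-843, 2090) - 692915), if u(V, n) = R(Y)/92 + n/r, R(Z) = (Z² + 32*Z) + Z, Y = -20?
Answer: -6674873608/2167470995 ≈ -3.0796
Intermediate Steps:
r = -272 (r = 3 + (-340 + 65) = 3 - 275 = -272)
R(Z) = Z² + 33*Z
u(V, n) = -65/23 - n/272 (u(V, n) = -20*(33 - 20)/92 + n/(-272) = -20*13*(1/92) + n*(-1/272) = -260*1/92 - n/272 = -65/23 - n/272)
(893809 + 1240102)/(u(-843, 2090) - 692915) = (893809 + 1240102)/((-65/23 - 1/272*2090) - 692915) = 2133911/((-65/23 - 1045/136) - 692915) = 2133911/(-32875/3128 - 692915) = 2133911/(-2167470995/3128) = 2133911*(-3128/2167470995) = -6674873608/2167470995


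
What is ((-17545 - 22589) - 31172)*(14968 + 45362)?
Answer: -4301890980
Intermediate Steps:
((-17545 - 22589) - 31172)*(14968 + 45362) = (-40134 - 31172)*60330 = -71306*60330 = -4301890980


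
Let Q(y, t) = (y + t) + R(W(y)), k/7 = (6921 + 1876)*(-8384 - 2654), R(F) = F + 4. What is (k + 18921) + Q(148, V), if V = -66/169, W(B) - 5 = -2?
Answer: -114867597560/169 ≈ -6.7969e+8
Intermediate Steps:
W(B) = 3 (W(B) = 5 - 2 = 3)
R(F) = 4 + F
V = -66/169 (V = -66*1/169 = -66/169 ≈ -0.39053)
k = -679709002 (k = 7*((6921 + 1876)*(-8384 - 2654)) = 7*(8797*(-11038)) = 7*(-97101286) = -679709002)
Q(y, t) = 7 + t + y (Q(y, t) = (y + t) + (4 + 3) = (t + y) + 7 = 7 + t + y)
(k + 18921) + Q(148, V) = (-679709002 + 18921) + (7 - 66/169 + 148) = -679690081 + 26129/169 = -114867597560/169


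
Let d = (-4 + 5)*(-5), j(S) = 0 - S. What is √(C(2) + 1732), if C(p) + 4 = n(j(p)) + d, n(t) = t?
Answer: √1721 ≈ 41.485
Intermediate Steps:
j(S) = -S
d = -5 (d = 1*(-5) = -5)
C(p) = -9 - p (C(p) = -4 + (-p - 5) = -4 + (-5 - p) = -9 - p)
√(C(2) + 1732) = √((-9 - 1*2) + 1732) = √((-9 - 2) + 1732) = √(-11 + 1732) = √1721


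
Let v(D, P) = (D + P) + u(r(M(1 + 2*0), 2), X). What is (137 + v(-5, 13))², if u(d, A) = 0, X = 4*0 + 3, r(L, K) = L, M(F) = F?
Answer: 21025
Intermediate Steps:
X = 3 (X = 0 + 3 = 3)
v(D, P) = D + P (v(D, P) = (D + P) + 0 = D + P)
(137 + v(-5, 13))² = (137 + (-5 + 13))² = (137 + 8)² = 145² = 21025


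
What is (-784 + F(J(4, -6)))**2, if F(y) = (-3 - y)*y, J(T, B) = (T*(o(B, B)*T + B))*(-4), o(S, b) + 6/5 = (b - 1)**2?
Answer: 48097409463398656/625 ≈ 7.6956e+13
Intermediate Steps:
o(S, b) = -6/5 + (-1 + b)**2 (o(S, b) = -6/5 + (b - 1)**2 = -6/5 + (-1 + b)**2)
J(T, B) = -4*T*(B + T*(-6/5 + (-1 + B)**2)) (J(T, B) = (T*((-6/5 + (-1 + B)**2)*T + B))*(-4) = (T*(T*(-6/5 + (-1 + B)**2) + B))*(-4) = (T*(B + T*(-6/5 + (-1 + B)**2)))*(-4) = -4*T*(B + T*(-6/5 + (-1 + B)**2)))
F(y) = y*(-3 - y)
(-784 + F(J(4, -6)))**2 = (-784 - (-4/5*4*(5*(-6) + 4*(-6 + 5*(-1 - 6)**2)))*(3 - 4/5*4*(5*(-6) + 4*(-6 + 5*(-1 - 6)**2))))**2 = (-784 - (-4/5*4*(-30 + 4*(-6 + 5*(-7)**2)))*(3 - 4/5*4*(-30 + 4*(-6 + 5*(-7)**2))))**2 = (-784 - (-4/5*4*(-30 + 4*(-6 + 5*49)))*(3 - 4/5*4*(-30 + 4*(-6 + 5*49))))**2 = (-784 - (-4/5*4*(-30 + 4*(-6 + 245)))*(3 - 4/5*4*(-30 + 4*(-6 + 245))))**2 = (-784 - (-4/5*4*(-30 + 4*239))*(3 - 4/5*4*(-30 + 4*239)))**2 = (-784 - (-4/5*4*(-30 + 956))*(3 - 4/5*4*(-30 + 956)))**2 = (-784 - (-4/5*4*926)*(3 - 4/5*4*926))**2 = (-784 - 1*(-14816/5)*(3 - 14816/5))**2 = (-784 - 1*(-14816/5)*(-14801/5))**2 = (-784 - 219291616/25)**2 = (-219311216/25)**2 = 48097409463398656/625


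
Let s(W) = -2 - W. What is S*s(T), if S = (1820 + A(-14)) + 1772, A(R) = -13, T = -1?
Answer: -3579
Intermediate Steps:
S = 3579 (S = (1820 - 13) + 1772 = 1807 + 1772 = 3579)
S*s(T) = 3579*(-2 - 1*(-1)) = 3579*(-2 + 1) = 3579*(-1) = -3579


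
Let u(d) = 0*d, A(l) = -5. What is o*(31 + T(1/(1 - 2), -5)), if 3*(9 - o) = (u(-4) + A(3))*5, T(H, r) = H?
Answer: 520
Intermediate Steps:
u(d) = 0
o = 52/3 (o = 9 - (0 - 5)*5/3 = 9 - (-5)*5/3 = 9 - 1/3*(-25) = 9 + 25/3 = 52/3 ≈ 17.333)
o*(31 + T(1/(1 - 2), -5)) = 52*(31 + 1/(1 - 2))/3 = 52*(31 + 1/(-1))/3 = 52*(31 - 1)/3 = (52/3)*30 = 520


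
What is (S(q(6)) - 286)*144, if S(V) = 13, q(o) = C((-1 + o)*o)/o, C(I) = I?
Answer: -39312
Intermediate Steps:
q(o) = -1 + o (q(o) = ((-1 + o)*o)/o = (o*(-1 + o))/o = -1 + o)
(S(q(6)) - 286)*144 = (13 - 286)*144 = -273*144 = -39312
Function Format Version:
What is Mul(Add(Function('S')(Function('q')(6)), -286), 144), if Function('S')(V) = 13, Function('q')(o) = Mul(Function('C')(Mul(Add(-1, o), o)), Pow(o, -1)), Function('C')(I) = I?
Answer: -39312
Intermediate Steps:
Function('q')(o) = Add(-1, o) (Function('q')(o) = Mul(Mul(Add(-1, o), o), Pow(o, -1)) = Mul(Mul(o, Add(-1, o)), Pow(o, -1)) = Add(-1, o))
Mul(Add(Function('S')(Function('q')(6)), -286), 144) = Mul(Add(13, -286), 144) = Mul(-273, 144) = -39312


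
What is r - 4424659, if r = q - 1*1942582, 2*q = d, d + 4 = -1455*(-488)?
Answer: -6012223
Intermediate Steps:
d = 710036 (d = -4 - 1455*(-488) = -4 + 710040 = 710036)
q = 355018 (q = (½)*710036 = 355018)
r = -1587564 (r = 355018 - 1*1942582 = 355018 - 1942582 = -1587564)
r - 4424659 = -1587564 - 4424659 = -6012223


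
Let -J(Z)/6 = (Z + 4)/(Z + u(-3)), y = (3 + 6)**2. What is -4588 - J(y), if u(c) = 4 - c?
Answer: -201617/44 ≈ -4582.2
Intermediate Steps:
y = 81 (y = 9**2 = 81)
J(Z) = -6*(4 + Z)/(7 + Z) (J(Z) = -6*(Z + 4)/(Z + (4 - 1*(-3))) = -6*(4 + Z)/(Z + (4 + 3)) = -6*(4 + Z)/(Z + 7) = -6*(4 + Z)/(7 + Z))
-4588 - J(y) = -4588 - 6*(-4 - 1*81)/(7 + 81) = -4588 - 6*(-4 - 81)/88 = -4588 - 6*(-85)/88 = -4588 - 1*(-255/44) = -4588 + 255/44 = -201617/44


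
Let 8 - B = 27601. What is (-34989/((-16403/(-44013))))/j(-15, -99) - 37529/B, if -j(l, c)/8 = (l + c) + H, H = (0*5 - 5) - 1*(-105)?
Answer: -42423469980257/50692093648 ≈ -836.89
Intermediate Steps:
B = -27593 (B = 8 - 1*27601 = 8 - 27601 = -27593)
H = 100 (H = (0 - 5) + 105 = -5 + 105 = 100)
j(l, c) = -800 - 8*c - 8*l (j(l, c) = -8*((l + c) + 100) = -8*((c + l) + 100) = -8*(100 + c + l) = -800 - 8*c - 8*l)
(-34989/((-16403/(-44013))))/j(-15, -99) - 37529/B = (-34989/((-16403/(-44013))))/(-800 - 8*(-99) - 8*(-15)) - 37529/(-27593) = (-34989/((-16403*(-1/44013))))/(-800 + 792 + 120) - 37529*(-1/27593) = -34989/16403/44013/112 + 37529/27593 = -34989*44013/16403*(1/112) + 37529/27593 = -1539970857/16403*1/112 + 37529/27593 = -1539970857/1837136 + 37529/27593 = -42423469980257/50692093648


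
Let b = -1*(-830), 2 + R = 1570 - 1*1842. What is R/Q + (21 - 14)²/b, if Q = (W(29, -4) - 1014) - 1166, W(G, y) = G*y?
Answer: 84981/476420 ≈ 0.17837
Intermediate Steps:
R = -274 (R = -2 + (1570 - 1*1842) = -2 + (1570 - 1842) = -2 - 272 = -274)
b = 830
Q = -2296 (Q = (29*(-4) - 1014) - 1166 = (-116 - 1014) - 1166 = -1130 - 1166 = -2296)
R/Q + (21 - 14)²/b = -274/(-2296) + (21 - 14)²/830 = -274*(-1/2296) + 7²*(1/830) = 137/1148 + 49*(1/830) = 137/1148 + 49/830 = 84981/476420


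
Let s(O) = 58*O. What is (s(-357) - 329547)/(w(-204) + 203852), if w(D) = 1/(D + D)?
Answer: -142903224/83171615 ≈ -1.7182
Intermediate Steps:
w(D) = 1/(2*D)
(s(-357) - 329547)/(w(-204) + 203852) = (58*(-357) - 329547)/((½)/(-204) + 203852) = (-20706 - 329547)/((½)*(-1/204) + 203852) = -350253/(-1/408 + 203852) = -350253/83171615/408 = -350253*408/83171615 = -142903224/83171615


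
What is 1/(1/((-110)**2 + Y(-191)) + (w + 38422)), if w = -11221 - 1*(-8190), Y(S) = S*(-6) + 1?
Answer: 13247/468824578 ≈ 2.8256e-5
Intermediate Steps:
Y(S) = 1 - 6*S (Y(S) = -6*S + 1 = 1 - 6*S)
w = -3031 (w = -11221 + 8190 = -3031)
1/(1/((-110)**2 + Y(-191)) + (w + 38422)) = 1/(1/((-110)**2 + (1 - 6*(-191))) + (-3031 + 38422)) = 1/(1/(12100 + (1 + 1146)) + 35391) = 1/(1/(12100 + 1147) + 35391) = 1/(1/13247 + 35391) = 1/(468824578/13247) = 13247/468824578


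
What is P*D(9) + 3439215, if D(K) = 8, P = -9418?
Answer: 3363871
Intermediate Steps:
P*D(9) + 3439215 = -9418*8 + 3439215 = -75344 + 3439215 = 3363871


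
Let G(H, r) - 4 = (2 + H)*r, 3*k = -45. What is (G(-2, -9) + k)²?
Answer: 121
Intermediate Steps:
k = -15 (k = (⅓)*(-45) = -15)
G(H, r) = 4 + r*(2 + H) (G(H, r) = 4 + (2 + H)*r = 4 + r*(2 + H))
(G(-2, -9) + k)² = ((4 + 2*(-9) - 2*(-9)) - 15)² = ((4 - 18 + 18) - 15)² = (4 - 15)² = (-11)² = 121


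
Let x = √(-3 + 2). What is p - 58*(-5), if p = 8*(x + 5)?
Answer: 330 + 8*I ≈ 330.0 + 8.0*I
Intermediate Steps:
x = I (x = √(-1) = I ≈ 1.0*I)
p = 40 + 8*I (p = 8*(I + 5) = 8*(5 + I) = 40 + 8*I ≈ 40.0 + 8.0*I)
p - 58*(-5) = (40 + 8*I) - 58*(-5) = (40 + 8*I) - 1*(-290) = (40 + 8*I) + 290 = 330 + 8*I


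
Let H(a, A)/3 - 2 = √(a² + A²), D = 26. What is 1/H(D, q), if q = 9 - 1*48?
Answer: -2/6579 + 13*√13/6579 ≈ 0.0068205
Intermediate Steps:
q = -39 (q = 9 - 48 = -39)
H(a, A) = 6 + 3*√(A² + a²) (H(a, A) = 6 + 3*√(a² + A²) = 6 + 3*√(A² + a²))
1/H(D, q) = 1/(6 + 3*√((-39)² + 26²)) = 1/(6 + 3*√(1521 + 676)) = 1/(6 + 3*√2197) = 1/(6 + 3*(13*√13)) = 1/(6 + 39*√13)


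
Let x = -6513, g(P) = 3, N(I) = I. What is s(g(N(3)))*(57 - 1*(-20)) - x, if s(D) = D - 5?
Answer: 6359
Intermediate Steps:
s(D) = -5 + D
s(g(N(3)))*(57 - 1*(-20)) - x = (-5 + 3)*(57 - 1*(-20)) - 1*(-6513) = -2*(57 + 20) + 6513 = -2*77 + 6513 = -154 + 6513 = 6359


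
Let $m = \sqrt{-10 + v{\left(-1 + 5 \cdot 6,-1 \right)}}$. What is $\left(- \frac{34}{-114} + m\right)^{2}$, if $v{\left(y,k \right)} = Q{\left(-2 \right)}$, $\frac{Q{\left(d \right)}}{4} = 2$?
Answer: $- \frac{6209}{3249} + \frac{34 i \sqrt{2}}{57} \approx -1.911 + 0.84357 i$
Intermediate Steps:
$Q{\left(d \right)} = 8$ ($Q{\left(d \right)} = 4 \cdot 2 = 8$)
$v{\left(y,k \right)} = 8$
$m = i \sqrt{2}$ ($m = \sqrt{-10 + 8} = \sqrt{-2} = i \sqrt{2} \approx 1.4142 i$)
$\left(- \frac{34}{-114} + m\right)^{2} = \left(- \frac{34}{-114} + i \sqrt{2}\right)^{2} = \left(\left(-34\right) \left(- \frac{1}{114}\right) + i \sqrt{2}\right)^{2} = \left(\frac{17}{57} + i \sqrt{2}\right)^{2}$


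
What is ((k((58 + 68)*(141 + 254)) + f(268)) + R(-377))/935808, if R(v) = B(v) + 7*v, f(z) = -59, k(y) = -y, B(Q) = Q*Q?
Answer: 29887/311936 ≈ 0.095811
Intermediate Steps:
B(Q) = Q²
R(v) = v² + 7*v
((k((58 + 68)*(141 + 254)) + f(268)) + R(-377))/935808 = ((-(58 + 68)*(141 + 254) - 59) - 377*(7 - 377))/935808 = ((-126*395 - 59) - 377*(-370))*(1/935808) = ((-1*49770 - 59) + 139490)*(1/935808) = ((-49770 - 59) + 139490)*(1/935808) = (-49829 + 139490)*(1/935808) = 89661*(1/935808) = 29887/311936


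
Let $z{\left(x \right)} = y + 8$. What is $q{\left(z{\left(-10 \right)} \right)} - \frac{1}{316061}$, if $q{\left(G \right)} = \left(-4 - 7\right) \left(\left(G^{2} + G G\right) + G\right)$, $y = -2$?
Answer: $- \frac{271180339}{316061} \approx -858.0$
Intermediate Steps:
$z{\left(x \right)} = 6$ ($z{\left(x \right)} = -2 + 8 = 6$)
$q{\left(G \right)} = - 22 G^{2} - 11 G$ ($q{\left(G \right)} = - 11 \left(\left(G^{2} + G^{2}\right) + G\right) = - 11 \left(2 G^{2} + G\right) = - 11 \left(G + 2 G^{2}\right) = - 22 G^{2} - 11 G$)
$q{\left(z{\left(-10 \right)} \right)} - \frac{1}{316061} = \left(-11\right) 6 \left(1 + 2 \cdot 6\right) - \frac{1}{316061} = \left(-11\right) 6 \left(1 + 12\right) - \frac{1}{316061} = \left(-11\right) 6 \cdot 13 - \frac{1}{316061} = -858 - \frac{1}{316061} = - \frac{271180339}{316061}$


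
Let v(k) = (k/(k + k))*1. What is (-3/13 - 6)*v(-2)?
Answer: -81/26 ≈ -3.1154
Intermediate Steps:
v(k) = 1/2 (v(k) = (k/((2*k)))*1 = ((1/(2*k))*k)*1 = (1/2)*1 = 1/2)
(-3/13 - 6)*v(-2) = (-3/13 - 6)*(1/2) = -81/13*1/2 = -81/26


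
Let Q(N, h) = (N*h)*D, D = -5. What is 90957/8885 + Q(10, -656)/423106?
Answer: 19387940221/1879648405 ≈ 10.315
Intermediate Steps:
Q(N, h) = -5*N*h (Q(N, h) = (N*h)*(-5) = -5*N*h)
90957/8885 + Q(10, -656)/423106 = 90957/8885 - 5*10*(-656)/423106 = 90957*(1/8885) + 32800*(1/423106) = 90957/8885 + 16400/211553 = 19387940221/1879648405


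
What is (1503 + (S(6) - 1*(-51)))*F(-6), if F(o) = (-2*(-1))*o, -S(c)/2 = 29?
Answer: -17952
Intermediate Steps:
S(c) = -58 (S(c) = -2*29 = -58)
F(o) = 2*o
(1503 + (S(6) - 1*(-51)))*F(-6) = (1503 + (-58 - 1*(-51)))*(2*(-6)) = (1503 + (-58 + 51))*(-12) = (1503 - 7)*(-12) = 1496*(-12) = -17952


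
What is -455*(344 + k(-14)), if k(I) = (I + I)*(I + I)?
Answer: -513240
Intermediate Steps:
k(I) = 4*I² (k(I) = (2*I)*(2*I) = 4*I²)
-455*(344 + k(-14)) = -455*(344 + 4*(-14)²) = -455*(344 + 4*196) = -455*(344 + 784) = -455*1128 = -513240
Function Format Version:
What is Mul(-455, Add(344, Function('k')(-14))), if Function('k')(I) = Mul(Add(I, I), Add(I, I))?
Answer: -513240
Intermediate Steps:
Function('k')(I) = Mul(4, Pow(I, 2)) (Function('k')(I) = Mul(Mul(2, I), Mul(2, I)) = Mul(4, Pow(I, 2)))
Mul(-455, Add(344, Function('k')(-14))) = Mul(-455, Add(344, Mul(4, Pow(-14, 2)))) = Mul(-455, Add(344, Mul(4, 196))) = Mul(-455, Add(344, 784)) = Mul(-455, 1128) = -513240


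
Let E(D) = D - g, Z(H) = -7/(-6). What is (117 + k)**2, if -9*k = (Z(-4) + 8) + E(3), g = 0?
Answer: 39000025/2916 ≈ 13375.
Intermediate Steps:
Z(H) = 7/6 (Z(H) = -7*(-1/6) = 7/6)
E(D) = D (E(D) = D - 1*0 = D + 0 = D)
k = -73/54 (k = -((7/6 + 8) + 3)/9 = -(55/6 + 3)/9 = -1/9*73/6 = -73/54 ≈ -1.3519)
(117 + k)**2 = (117 - 73/54)**2 = (6245/54)**2 = 39000025/2916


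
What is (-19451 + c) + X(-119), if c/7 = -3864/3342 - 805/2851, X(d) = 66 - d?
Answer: -30610533865/1588007 ≈ -19276.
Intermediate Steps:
c = -15991003/1588007 (c = 7*(-3864/3342 - 805/2851) = 7*(-3864*1/3342 - 805*1/2851) = 7*(-644/557 - 805/2851) = 7*(-2284429/1588007) = -15991003/1588007 ≈ -10.070)
(-19451 + c) + X(-119) = (-19451 - 15991003/1588007) + (66 - 1*(-119)) = -30904315160/1588007 + (66 + 119) = -30904315160/1588007 + 185 = -30610533865/1588007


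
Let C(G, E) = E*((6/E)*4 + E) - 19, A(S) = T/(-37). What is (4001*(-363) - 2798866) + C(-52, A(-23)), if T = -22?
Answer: -5819925172/1369 ≈ -4.2512e+6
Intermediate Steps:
A(S) = 22/37 (A(S) = -22/(-37) = -22*(-1/37) = 22/37)
C(G, E) = -19 + E*(E + 24/E) (C(G, E) = E*(24/E + E) - 19 = E*(E + 24/E) - 19 = -19 + E*(E + 24/E))
(4001*(-363) - 2798866) + C(-52, A(-23)) = (4001*(-363) - 2798866) + (5 + (22/37)**2) = (-1452363 - 2798866) + (5 + 484/1369) = -4251229 + 7329/1369 = -5819925172/1369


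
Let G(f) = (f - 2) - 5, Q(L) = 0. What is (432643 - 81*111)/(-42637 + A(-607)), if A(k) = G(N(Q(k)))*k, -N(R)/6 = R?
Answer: -105913/9597 ≈ -11.036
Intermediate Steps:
N(R) = -6*R
G(f) = -7 + f (G(f) = (-2 + f) - 5 = -7 + f)
A(k) = -7*k (A(k) = (-7 - 6*0)*k = (-7 + 0)*k = -7*k)
(432643 - 81*111)/(-42637 + A(-607)) = (432643 - 81*111)/(-42637 - 7*(-607)) = (432643 - 8991)/(-42637 + 4249) = 423652/(-38388) = 423652*(-1/38388) = -105913/9597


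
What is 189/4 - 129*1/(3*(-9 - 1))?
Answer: 1031/20 ≈ 51.550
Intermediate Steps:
189/4 - 129*1/(3*(-9 - 1)) = 189*(¼) - 129/(3*(-10)) = 189/4 - 129/(-30) = 189/4 - 129*(-1/30) = 189/4 + 43/10 = 1031/20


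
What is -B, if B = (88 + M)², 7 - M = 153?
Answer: -3364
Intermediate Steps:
M = -146 (M = 7 - 1*153 = 7 - 153 = -146)
B = 3364 (B = (88 - 146)² = (-58)² = 3364)
-B = -1*3364 = -3364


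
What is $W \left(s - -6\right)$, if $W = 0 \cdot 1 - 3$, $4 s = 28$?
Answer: $-39$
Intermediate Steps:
$s = 7$ ($s = \frac{1}{4} \cdot 28 = 7$)
$W = -3$ ($W = 0 - 3 = -3$)
$W \left(s - -6\right) = - 3 \left(7 - -6\right) = - 3 \left(7 + 6\right) = \left(-3\right) 13 = -39$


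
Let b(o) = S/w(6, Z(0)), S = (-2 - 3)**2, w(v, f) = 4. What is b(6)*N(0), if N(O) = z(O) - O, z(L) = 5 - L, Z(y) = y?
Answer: 125/4 ≈ 31.250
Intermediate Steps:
S = 25 (S = (-5)**2 = 25)
b(o) = 25/4
N(O) = 5 - 2*O (N(O) = (5 - O) - O = 5 - 2*O)
b(6)*N(0) = 25*(5 - 2*0)/4 = 25*(5 + 0)/4 = (25/4)*5 = 125/4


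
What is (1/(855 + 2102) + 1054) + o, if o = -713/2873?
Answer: 8952110426/8495461 ≈ 1053.8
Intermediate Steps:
o = -713/2873 (o = -713*1/2873 = -713/2873 ≈ -0.24817)
(1/(855 + 2102) + 1054) + o = (1/(855 + 2102) + 1054) - 713/2873 = (1/2957 + 1054) - 713/2873 = 3116679/2957 - 713/2873 = 8952110426/8495461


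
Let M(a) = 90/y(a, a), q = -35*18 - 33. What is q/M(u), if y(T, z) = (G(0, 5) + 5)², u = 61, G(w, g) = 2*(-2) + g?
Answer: -1326/5 ≈ -265.20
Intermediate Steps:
G(w, g) = -4 + g
q = -663 (q = -630 - 33 = -663)
y(T, z) = 36 (y(T, z) = ((-4 + 5) + 5)² = (1 + 5)² = 6² = 36)
M(a) = 5/2 (M(a) = 90/36 = 90*(1/36) = 5/2)
q/M(u) = -663/5/2 = -663*⅖ = -1326/5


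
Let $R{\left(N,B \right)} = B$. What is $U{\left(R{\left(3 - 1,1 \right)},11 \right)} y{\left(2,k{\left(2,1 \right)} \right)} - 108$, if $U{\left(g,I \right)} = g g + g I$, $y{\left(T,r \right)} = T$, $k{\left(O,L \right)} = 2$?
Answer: $-84$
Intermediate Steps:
$U{\left(g,I \right)} = g^{2} + I g$
$U{\left(R{\left(3 - 1,1 \right)},11 \right)} y{\left(2,k{\left(2,1 \right)} \right)} - 108 = 1 \left(11 + 1\right) 2 - 108 = 1 \cdot 12 \cdot 2 - 108 = 12 \cdot 2 - 108 = 24 - 108 = -84$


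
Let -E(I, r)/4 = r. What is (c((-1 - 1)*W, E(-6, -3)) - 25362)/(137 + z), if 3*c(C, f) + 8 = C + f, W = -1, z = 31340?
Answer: -25360/31477 ≈ -0.80567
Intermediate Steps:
E(I, r) = -4*r
c(C, f) = -8/3 + C/3 + f/3 (c(C, f) = -8/3 + (C + f)/3 = -8/3 + (C/3 + f/3) = -8/3 + C/3 + f/3)
(c((-1 - 1)*W, E(-6, -3)) - 25362)/(137 + z) = ((-8/3 + ((-1 - 1)*(-1))/3 + (-4*(-3))/3) - 25362)/(137 + 31340) = ((-8/3 + (-2*(-1))/3 + (⅓)*12) - 25362)/31477 = ((-8/3 + (⅓)*2 + 4) - 25362)*(1/31477) = ((-8/3 + ⅔ + 4) - 25362)*(1/31477) = (2 - 25362)*(1/31477) = -25360*1/31477 = -25360/31477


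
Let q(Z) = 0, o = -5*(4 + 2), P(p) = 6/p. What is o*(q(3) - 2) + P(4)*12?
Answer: 78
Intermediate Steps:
o = -30 (o = -5*6 = -30)
o*(q(3) - 2) + P(4)*12 = -30*(0 - 2) + (6/4)*12 = -30*(-2) + (6*(¼))*12 = 60 + (3/2)*12 = 60 + 18 = 78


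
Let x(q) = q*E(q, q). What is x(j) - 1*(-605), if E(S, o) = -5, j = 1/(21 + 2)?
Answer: 13910/23 ≈ 604.78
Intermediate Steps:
j = 1/23 ≈ 0.043478
x(q) = -5*q (x(q) = q*(-5) = -5*q)
x(j) - 1*(-605) = -5*1/23 - 1*(-605) = -5/23 + 605 = 13910/23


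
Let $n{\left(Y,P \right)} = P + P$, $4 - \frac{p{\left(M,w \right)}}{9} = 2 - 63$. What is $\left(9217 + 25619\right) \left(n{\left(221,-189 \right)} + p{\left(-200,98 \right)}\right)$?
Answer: $7211052$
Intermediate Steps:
$p{\left(M,w \right)} = 585$ ($p{\left(M,w \right)} = 36 - 9 \left(2 - 63\right) = 36 - -549 = 36 + 549 = 585$)
$n{\left(Y,P \right)} = 2 P$
$\left(9217 + 25619\right) \left(n{\left(221,-189 \right)} + p{\left(-200,98 \right)}\right) = \left(9217 + 25619\right) \left(2 \left(-189\right) + 585\right) = 34836 \left(-378 + 585\right) = 34836 \cdot 207 = 7211052$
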